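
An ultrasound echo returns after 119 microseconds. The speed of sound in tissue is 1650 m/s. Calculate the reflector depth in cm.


depth = c * t / 2
t = 119 us = 1.1900e-04 s
depth = 1650 * 1.1900e-04 / 2
depth = 0.098175 m = 9.8175 cm


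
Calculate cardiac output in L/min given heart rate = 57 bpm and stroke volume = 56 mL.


CO = HR * SV
CO = 57 * 56 / 1000
CO = 3.192 L/min


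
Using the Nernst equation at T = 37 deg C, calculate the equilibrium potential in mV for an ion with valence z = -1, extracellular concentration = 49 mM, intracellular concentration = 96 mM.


E = (RT/(zF)) * ln(C_out/C_in)
T = 37 + 273.15 = 310.15 K
E = (8.314 * 310.15 / (-1 * 96485)) * ln(49/96)
E = 17.97 mV


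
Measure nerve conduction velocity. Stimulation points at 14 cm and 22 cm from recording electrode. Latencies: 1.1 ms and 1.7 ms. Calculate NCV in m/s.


Distance = (22 - 14) / 100 = 0.08 m
dt = (1.7 - 1.1) / 1000 = 6.0000e-04 s
NCV = dist / dt = 133.3 m/s


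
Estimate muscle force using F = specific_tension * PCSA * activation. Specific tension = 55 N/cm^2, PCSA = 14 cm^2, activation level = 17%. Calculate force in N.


F = sigma * PCSA * activation
F = 55 * 14 * 0.17
F = 130.9 N


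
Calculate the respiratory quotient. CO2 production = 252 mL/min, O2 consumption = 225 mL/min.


RQ = VCO2 / VO2
RQ = 252 / 225
RQ = 1.12


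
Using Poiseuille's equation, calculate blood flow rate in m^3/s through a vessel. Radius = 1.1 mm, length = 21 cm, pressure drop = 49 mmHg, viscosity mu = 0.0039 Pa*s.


Q = pi*r^4*dP / (8*mu*L)
r = 0.0011 m, L = 0.21 m
dP = 49 mmHg = 6532.778 Pa
Q = 4.5861e-06 m^3/s


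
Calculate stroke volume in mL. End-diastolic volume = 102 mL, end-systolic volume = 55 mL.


SV = EDV - ESV
SV = 102 - 55
SV = 47 mL


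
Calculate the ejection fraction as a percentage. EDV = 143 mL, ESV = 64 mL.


SV = EDV - ESV = 143 - 64 = 79 mL
EF = SV/EDV * 100 = 79/143 * 100
EF = 55.24%


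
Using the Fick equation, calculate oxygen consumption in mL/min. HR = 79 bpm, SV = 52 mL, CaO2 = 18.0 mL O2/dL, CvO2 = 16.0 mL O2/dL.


CO = HR*SV = 79*52/1000 = 4.108 L/min
a-v O2 diff = 18.0 - 16.0 = 2 mL/dL
VO2 = CO * (CaO2-CvO2) * 10 dL/L
VO2 = 4.108 * 2 * 10
VO2 = 82.16 mL/min


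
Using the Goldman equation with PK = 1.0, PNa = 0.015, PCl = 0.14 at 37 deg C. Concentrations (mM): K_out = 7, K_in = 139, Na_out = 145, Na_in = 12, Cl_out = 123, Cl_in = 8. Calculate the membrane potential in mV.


Vm = (RT/F)*ln((PK*Ko + PNa*Nao + PCl*Cli)/(PK*Ki + PNa*Nai + PCl*Clo))
Numer = 10.295, Denom = 156.4
Vm = -72.71 mV


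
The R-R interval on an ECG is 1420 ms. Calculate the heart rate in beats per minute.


HR = 60 / RR_interval(s)
RR = 1420 ms = 1.42 s
HR = 60 / 1.42 = 42.25 bpm


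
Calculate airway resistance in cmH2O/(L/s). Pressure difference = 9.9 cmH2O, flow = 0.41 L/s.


R = dP / flow
R = 9.9 / 0.41
R = 24.15 cmH2O/(L/s)


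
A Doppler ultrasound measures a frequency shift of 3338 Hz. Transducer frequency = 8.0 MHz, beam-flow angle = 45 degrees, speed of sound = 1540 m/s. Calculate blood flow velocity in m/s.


v = fd * c / (2 * f0 * cos(theta))
v = 3338 * 1540 / (2 * 8.0000e+06 * cos(45))
v = 0.4544 m/s


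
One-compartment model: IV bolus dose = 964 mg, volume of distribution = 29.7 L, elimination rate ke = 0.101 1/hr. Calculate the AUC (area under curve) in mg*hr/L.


C0 = Dose/Vd = 964/29.7 = 32.4579 mg/L
AUC = C0/ke = 32.4579/0.101
AUC = 321.4 mg*hr/L


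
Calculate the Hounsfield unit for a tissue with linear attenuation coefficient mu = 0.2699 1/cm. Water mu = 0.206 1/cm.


HU = ((mu_tissue - mu_water) / mu_water) * 1000
HU = ((0.2699 - 0.206) / 0.206) * 1000
HU = 310.2


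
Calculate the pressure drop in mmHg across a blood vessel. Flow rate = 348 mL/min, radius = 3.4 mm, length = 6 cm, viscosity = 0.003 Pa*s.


dP = 8*mu*L*Q / (pi*r^4)
Q = 348 mL/min = 5.8e-06 m^3/s
dP = 19.8941 Pa = 19.8941 / 133.322 mmHg = 0.1492 mmHg


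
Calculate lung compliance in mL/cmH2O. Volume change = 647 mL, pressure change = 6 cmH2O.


C = dV / dP
C = 647 / 6
C = 107.8 mL/cmH2O


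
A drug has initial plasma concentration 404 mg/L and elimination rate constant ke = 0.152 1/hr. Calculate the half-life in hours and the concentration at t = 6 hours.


t_half = ln(2) / ke = 0.693147 / 0.152 = 4.56 hr
C(t) = C0 * exp(-ke*t) = 404 * exp(-0.152*6)
C(6) = 162.3 mg/L


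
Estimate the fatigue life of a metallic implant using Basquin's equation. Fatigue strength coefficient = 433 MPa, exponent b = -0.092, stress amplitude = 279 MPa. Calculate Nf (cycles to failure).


sigma_a = sigma_f' * (2Nf)^b
2Nf = (sigma_a/sigma_f')^(1/b)
2Nf = (279/433)^(1/-0.092)
2Nf = 118.80173
Nf = 59.4


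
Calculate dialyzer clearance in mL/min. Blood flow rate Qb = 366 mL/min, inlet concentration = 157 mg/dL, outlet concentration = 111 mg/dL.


K = Qb * (Cb_in - Cb_out) / Cb_in
K = 366 * (157 - 111) / 157
K = 107.2 mL/min


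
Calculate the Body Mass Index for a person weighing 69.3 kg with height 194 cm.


BMI = weight / height^2
height = 194 cm = 1.94 m
BMI = 69.3 / 1.94^2
BMI = 18.41 kg/m^2


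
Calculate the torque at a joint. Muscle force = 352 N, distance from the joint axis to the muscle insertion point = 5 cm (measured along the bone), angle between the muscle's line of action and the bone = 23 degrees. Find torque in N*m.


Torque = F * d * sin(theta)   (moment arm = d*sin(theta))
d = 5 cm = 0.05 m
Torque = 352 * 0.05 * sin(23)
Torque = 6.877 N*m


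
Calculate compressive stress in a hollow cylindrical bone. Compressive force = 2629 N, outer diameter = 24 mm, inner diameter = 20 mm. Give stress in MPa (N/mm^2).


A = pi*(r_o^2 - r_i^2)
r_o = 12 mm, r_i = 10 mm
A = 138.23 mm^2
sigma = F/A = 2629 / 138.23
sigma = 19.02 MPa


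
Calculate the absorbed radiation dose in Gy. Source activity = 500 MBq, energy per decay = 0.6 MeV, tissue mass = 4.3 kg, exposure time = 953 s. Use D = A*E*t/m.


A = 500 MBq = 5.0000e+08 Bq
E = 0.6 MeV = 9.612e-14 J
D = A*E*t/m = 5.0000e+08*9.612e-14*953/4.3
D = 0.01065 Gy


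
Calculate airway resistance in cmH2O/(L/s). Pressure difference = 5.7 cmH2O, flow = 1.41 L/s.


R = dP / flow
R = 5.7 / 1.41
R = 4.043 cmH2O/(L/s)


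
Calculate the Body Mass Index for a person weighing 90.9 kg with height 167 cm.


BMI = weight / height^2
height = 167 cm = 1.67 m
BMI = 90.9 / 1.67^2
BMI = 32.59 kg/m^2


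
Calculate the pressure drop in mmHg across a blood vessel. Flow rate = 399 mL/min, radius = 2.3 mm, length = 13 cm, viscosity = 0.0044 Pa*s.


dP = 8*mu*L*Q / (pi*r^4)
Q = 399 mL/min = 6.65e-06 m^3/s
dP = 346.136 Pa = 346.136 / 133.322 mmHg = 2.596 mmHg


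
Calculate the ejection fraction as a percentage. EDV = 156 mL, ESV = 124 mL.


SV = EDV - ESV = 156 - 124 = 32 mL
EF = SV/EDV * 100 = 32/156 * 100
EF = 20.51%


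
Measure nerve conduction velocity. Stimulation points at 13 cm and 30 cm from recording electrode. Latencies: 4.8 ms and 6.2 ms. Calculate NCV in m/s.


Distance = (30 - 13) / 100 = 0.17 m
dt = (6.2 - 4.8) / 1000 = 0.0014 s
NCV = dist / dt = 121.4 m/s


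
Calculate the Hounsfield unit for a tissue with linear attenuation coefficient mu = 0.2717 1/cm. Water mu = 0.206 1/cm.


HU = ((mu_tissue - mu_water) / mu_water) * 1000
HU = ((0.2717 - 0.206) / 0.206) * 1000
HU = 318.9


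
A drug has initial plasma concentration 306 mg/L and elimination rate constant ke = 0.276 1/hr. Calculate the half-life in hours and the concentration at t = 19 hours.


t_half = ln(2) / ke = 0.693147 / 0.276 = 2.511 hr
C(t) = C0 * exp(-ke*t) = 306 * exp(-0.276*19)
C(19) = 1.615 mg/L


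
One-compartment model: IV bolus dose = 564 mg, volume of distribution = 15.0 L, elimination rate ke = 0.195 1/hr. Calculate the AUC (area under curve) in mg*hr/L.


C0 = Dose/Vd = 564/15.0 = 37.6 mg/L
AUC = C0/ke = 37.6/0.195
AUC = 192.8 mg*hr/L


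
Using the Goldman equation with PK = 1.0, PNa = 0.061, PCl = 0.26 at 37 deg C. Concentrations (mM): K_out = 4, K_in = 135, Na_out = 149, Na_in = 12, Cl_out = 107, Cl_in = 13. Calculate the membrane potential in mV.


Vm = (RT/F)*ln((PK*Ko + PNa*Nao + PCl*Cli)/(PK*Ki + PNa*Nai + PCl*Clo))
Numer = 16.469, Denom = 163.552
Vm = -61.35 mV


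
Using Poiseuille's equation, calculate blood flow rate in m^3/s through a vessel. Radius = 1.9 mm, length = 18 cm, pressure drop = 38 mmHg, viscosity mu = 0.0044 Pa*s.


Q = pi*r^4*dP / (8*mu*L)
r = 0.0019 m, L = 0.18 m
dP = 38 mmHg = 5066.236 Pa
Q = 3.2737e-05 m^3/s


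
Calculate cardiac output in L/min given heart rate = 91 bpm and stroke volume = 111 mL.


CO = HR * SV
CO = 91 * 111 / 1000
CO = 10.1 L/min


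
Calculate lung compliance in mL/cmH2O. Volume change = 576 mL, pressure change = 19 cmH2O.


C = dV / dP
C = 576 / 19
C = 30.32 mL/cmH2O


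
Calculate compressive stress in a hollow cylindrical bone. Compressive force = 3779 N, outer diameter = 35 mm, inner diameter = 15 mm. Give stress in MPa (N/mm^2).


A = pi*(r_o^2 - r_i^2)
r_o = 17.5 mm, r_i = 7.5 mm
A = 785.398 mm^2
sigma = F/A = 3779 / 785.398
sigma = 4.812 MPa


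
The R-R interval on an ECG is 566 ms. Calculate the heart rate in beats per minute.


HR = 60 / RR_interval(s)
RR = 566 ms = 0.566 s
HR = 60 / 0.566 = 106 bpm


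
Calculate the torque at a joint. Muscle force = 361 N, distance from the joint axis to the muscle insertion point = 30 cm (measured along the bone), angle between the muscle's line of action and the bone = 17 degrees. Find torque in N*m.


Torque = F * d * sin(theta)   (moment arm = d*sin(theta))
d = 30 cm = 0.3 m
Torque = 361 * 0.3 * sin(17)
Torque = 31.66 N*m


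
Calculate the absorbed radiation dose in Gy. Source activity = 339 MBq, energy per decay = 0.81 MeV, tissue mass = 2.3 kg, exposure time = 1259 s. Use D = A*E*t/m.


A = 339 MBq = 3.3900e+08 Bq
E = 0.81 MeV = 1.29762e-13 J
D = A*E*t/m = 3.3900e+08*1.29762e-13*1259/2.3
D = 0.02408 Gy


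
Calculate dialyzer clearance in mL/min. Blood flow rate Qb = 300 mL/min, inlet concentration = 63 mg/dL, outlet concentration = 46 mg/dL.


K = Qb * (Cb_in - Cb_out) / Cb_in
K = 300 * (63 - 46) / 63
K = 80.95 mL/min


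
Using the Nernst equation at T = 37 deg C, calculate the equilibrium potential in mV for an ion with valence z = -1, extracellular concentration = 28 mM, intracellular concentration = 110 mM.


E = (RT/(zF)) * ln(C_out/C_in)
T = 37 + 273.15 = 310.15 K
E = (8.314 * 310.15 / (-1 * 96485)) * ln(28/110)
E = 36.57 mV


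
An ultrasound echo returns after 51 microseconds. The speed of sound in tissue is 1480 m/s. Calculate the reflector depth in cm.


depth = c * t / 2
t = 51 us = 5.1000e-05 s
depth = 1480 * 5.1000e-05 / 2
depth = 0.03774 m = 3.774 cm


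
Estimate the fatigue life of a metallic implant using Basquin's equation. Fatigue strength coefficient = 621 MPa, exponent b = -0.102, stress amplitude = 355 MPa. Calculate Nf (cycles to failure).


sigma_a = sigma_f' * (2Nf)^b
2Nf = (sigma_a/sigma_f')^(1/b)
2Nf = (355/621)^(1/-0.102)
2Nf = 240.44305
Nf = 120.2


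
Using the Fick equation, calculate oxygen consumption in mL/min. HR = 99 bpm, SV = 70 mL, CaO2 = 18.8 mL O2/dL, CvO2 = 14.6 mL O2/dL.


CO = HR*SV = 99*70/1000 = 6.93 L/min
a-v O2 diff = 18.8 - 14.6 = 4.2 mL/dL
VO2 = CO * (CaO2-CvO2) * 10 dL/L
VO2 = 6.93 * 4.2 * 10
VO2 = 291.1 mL/min


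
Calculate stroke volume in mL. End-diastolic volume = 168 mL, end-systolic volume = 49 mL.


SV = EDV - ESV
SV = 168 - 49
SV = 119 mL


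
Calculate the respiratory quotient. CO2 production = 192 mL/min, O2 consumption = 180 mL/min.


RQ = VCO2 / VO2
RQ = 192 / 180
RQ = 1.067


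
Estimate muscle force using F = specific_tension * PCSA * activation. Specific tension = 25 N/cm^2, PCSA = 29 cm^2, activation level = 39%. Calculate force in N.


F = sigma * PCSA * activation
F = 25 * 29 * 0.39
F = 282.8 N


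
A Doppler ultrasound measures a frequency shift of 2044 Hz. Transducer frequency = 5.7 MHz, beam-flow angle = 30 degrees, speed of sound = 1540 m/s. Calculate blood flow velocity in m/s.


v = fd * c / (2 * f0 * cos(theta))
v = 2044 * 1540 / (2 * 5.7000e+06 * cos(30))
v = 0.3188 m/s


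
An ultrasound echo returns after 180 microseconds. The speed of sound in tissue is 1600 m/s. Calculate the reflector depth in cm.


depth = c * t / 2
t = 180 us = 1.8000e-04 s
depth = 1600 * 1.8000e-04 / 2
depth = 0.144 m = 14.4 cm


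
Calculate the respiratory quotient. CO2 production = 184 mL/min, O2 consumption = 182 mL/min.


RQ = VCO2 / VO2
RQ = 184 / 182
RQ = 1.011


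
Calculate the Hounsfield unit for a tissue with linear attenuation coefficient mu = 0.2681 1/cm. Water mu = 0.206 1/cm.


HU = ((mu_tissue - mu_water) / mu_water) * 1000
HU = ((0.2681 - 0.206) / 0.206) * 1000
HU = 301.5


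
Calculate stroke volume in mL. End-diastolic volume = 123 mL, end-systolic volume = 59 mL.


SV = EDV - ESV
SV = 123 - 59
SV = 64 mL


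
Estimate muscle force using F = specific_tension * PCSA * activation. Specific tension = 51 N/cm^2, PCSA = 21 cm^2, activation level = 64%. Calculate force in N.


F = sigma * PCSA * activation
F = 51 * 21 * 0.64
F = 685.4 N


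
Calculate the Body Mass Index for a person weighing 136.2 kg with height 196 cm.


BMI = weight / height^2
height = 196 cm = 1.96 m
BMI = 136.2 / 1.96^2
BMI = 35.45 kg/m^2


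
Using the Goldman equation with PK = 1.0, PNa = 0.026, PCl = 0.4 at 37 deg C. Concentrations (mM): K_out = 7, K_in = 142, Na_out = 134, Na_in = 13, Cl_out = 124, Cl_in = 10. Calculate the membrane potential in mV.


Vm = (RT/F)*ln((PK*Ko + PNa*Nao + PCl*Cli)/(PK*Ki + PNa*Nai + PCl*Clo))
Numer = 14.484, Denom = 191.938
Vm = -69.06 mV


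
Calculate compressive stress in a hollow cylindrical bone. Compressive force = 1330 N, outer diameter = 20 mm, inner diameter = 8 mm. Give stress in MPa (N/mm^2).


A = pi*(r_o^2 - r_i^2)
r_o = 10 mm, r_i = 4 mm
A = 263.894 mm^2
sigma = F/A = 1330 / 263.894
sigma = 5.04 MPa


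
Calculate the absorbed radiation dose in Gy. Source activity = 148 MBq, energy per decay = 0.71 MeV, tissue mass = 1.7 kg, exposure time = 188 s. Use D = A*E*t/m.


A = 148 MBq = 1.4800e+08 Bq
E = 0.71 MeV = 1.13742e-13 J
D = A*E*t/m = 1.4800e+08*1.13742e-13*188/1.7
D = 0.001862 Gy


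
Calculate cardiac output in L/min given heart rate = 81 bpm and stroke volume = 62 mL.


CO = HR * SV
CO = 81 * 62 / 1000
CO = 5.022 L/min


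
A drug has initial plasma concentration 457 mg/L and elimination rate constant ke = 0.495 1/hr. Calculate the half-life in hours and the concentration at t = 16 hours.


t_half = ln(2) / ke = 0.693147 / 0.495 = 1.4 hr
C(t) = C0 * exp(-ke*t) = 457 * exp(-0.495*16)
C(16) = 0.1661 mg/L


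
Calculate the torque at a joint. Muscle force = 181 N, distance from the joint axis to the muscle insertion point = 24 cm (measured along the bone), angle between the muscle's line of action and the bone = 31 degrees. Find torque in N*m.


Torque = F * d * sin(theta)   (moment arm = d*sin(theta))
d = 24 cm = 0.24 m
Torque = 181 * 0.24 * sin(31)
Torque = 22.37 N*m


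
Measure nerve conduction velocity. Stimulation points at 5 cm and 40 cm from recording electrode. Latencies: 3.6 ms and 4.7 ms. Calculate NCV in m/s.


Distance = (40 - 5) / 100 = 0.35 m
dt = (4.7 - 3.6) / 1000 = 0.0011 s
NCV = dist / dt = 318.2 m/s


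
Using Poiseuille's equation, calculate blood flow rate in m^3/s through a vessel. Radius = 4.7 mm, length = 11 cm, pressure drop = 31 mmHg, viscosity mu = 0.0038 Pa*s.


Q = pi*r^4*dP / (8*mu*L)
r = 0.0047 m, L = 0.11 m
dP = 31 mmHg = 4132.982 Pa
Q = 0.001895 m^3/s


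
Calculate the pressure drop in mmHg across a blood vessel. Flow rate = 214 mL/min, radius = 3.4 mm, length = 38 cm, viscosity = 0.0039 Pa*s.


dP = 8*mu*L*Q / (pi*r^4)
Q = 214 mL/min = 3.56667e-06 m^3/s
dP = 100.725 Pa = 100.725 / 133.322 mmHg = 0.7555 mmHg


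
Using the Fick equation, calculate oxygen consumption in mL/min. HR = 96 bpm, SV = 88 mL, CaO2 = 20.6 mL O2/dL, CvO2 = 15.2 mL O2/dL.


CO = HR*SV = 96*88/1000 = 8.448 L/min
a-v O2 diff = 20.6 - 15.2 = 5.4 mL/dL
VO2 = CO * (CaO2-CvO2) * 10 dL/L
VO2 = 8.448 * 5.4 * 10
VO2 = 456.2 mL/min


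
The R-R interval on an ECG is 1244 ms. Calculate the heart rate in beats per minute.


HR = 60 / RR_interval(s)
RR = 1244 ms = 1.244 s
HR = 60 / 1.244 = 48.23 bpm


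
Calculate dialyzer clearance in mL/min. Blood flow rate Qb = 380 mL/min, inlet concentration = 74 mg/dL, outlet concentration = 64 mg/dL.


K = Qb * (Cb_in - Cb_out) / Cb_in
K = 380 * (74 - 64) / 74
K = 51.35 mL/min


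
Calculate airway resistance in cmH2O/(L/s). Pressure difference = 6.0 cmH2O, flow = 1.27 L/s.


R = dP / flow
R = 6.0 / 1.27
R = 4.724 cmH2O/(L/s)


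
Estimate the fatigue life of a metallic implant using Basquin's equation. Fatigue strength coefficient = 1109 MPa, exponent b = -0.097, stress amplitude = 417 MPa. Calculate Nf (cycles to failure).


sigma_a = sigma_f' * (2Nf)^b
2Nf = (sigma_a/sigma_f')^(1/b)
2Nf = (417/1109)^(1/-0.097)
2Nf = 23951.624
Nf = 1.198e+04


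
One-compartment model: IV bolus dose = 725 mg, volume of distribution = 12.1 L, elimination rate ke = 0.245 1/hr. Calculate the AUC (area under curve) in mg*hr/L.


C0 = Dose/Vd = 725/12.1 = 59.9174 mg/L
AUC = C0/ke = 59.9174/0.245
AUC = 244.6 mg*hr/L


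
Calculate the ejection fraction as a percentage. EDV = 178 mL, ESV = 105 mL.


SV = EDV - ESV = 178 - 105 = 73 mL
EF = SV/EDV * 100 = 73/178 * 100
EF = 41.01%


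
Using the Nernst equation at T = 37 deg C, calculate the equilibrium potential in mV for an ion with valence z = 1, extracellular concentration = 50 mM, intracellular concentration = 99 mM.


E = (RT/(zF)) * ln(C_out/C_in)
T = 37 + 273.15 = 310.15 K
E = (8.314 * 310.15 / (1 * 96485)) * ln(50/99)
E = -18.26 mV


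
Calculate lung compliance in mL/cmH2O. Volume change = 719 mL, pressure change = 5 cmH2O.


C = dV / dP
C = 719 / 5
C = 143.8 mL/cmH2O


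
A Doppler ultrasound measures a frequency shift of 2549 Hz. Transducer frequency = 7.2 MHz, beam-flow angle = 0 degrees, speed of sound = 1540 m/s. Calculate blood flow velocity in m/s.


v = fd * c / (2 * f0 * cos(theta))
v = 2549 * 1540 / (2 * 7.2000e+06 * cos(0))
v = 0.2726 m/s


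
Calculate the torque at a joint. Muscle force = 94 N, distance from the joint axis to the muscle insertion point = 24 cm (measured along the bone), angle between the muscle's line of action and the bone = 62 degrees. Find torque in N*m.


Torque = F * d * sin(theta)   (moment arm = d*sin(theta))
d = 24 cm = 0.24 m
Torque = 94 * 0.24 * sin(62)
Torque = 19.92 N*m


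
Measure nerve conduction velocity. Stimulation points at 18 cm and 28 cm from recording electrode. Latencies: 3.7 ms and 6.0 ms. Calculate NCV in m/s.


Distance = (28 - 18) / 100 = 0.1 m
dt = (6.0 - 3.7) / 1000 = 0.0023 s
NCV = dist / dt = 43.48 m/s


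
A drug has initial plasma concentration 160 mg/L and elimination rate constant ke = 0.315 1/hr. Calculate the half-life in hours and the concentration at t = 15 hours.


t_half = ln(2) / ke = 0.693147 / 0.315 = 2.2 hr
C(t) = C0 * exp(-ke*t) = 160 * exp(-0.315*15)
C(15) = 1.419 mg/L


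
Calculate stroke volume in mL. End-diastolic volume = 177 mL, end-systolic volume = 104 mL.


SV = EDV - ESV
SV = 177 - 104
SV = 73 mL


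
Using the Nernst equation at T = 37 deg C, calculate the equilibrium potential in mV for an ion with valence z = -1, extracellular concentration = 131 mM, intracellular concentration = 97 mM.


E = (RT/(zF)) * ln(C_out/C_in)
T = 37 + 273.15 = 310.15 K
E = (8.314 * 310.15 / (-1 * 96485)) * ln(131/97)
E = -8.031 mV


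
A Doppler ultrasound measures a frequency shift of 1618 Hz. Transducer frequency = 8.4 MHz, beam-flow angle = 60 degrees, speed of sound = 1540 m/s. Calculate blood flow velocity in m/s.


v = fd * c / (2 * f0 * cos(theta))
v = 1618 * 1540 / (2 * 8.4000e+06 * cos(60))
v = 0.2966 m/s


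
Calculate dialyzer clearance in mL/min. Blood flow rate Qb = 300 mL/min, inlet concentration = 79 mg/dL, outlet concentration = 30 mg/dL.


K = Qb * (Cb_in - Cb_out) / Cb_in
K = 300 * (79 - 30) / 79
K = 186.1 mL/min


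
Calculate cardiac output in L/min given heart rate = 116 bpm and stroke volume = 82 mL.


CO = HR * SV
CO = 116 * 82 / 1000
CO = 9.512 L/min


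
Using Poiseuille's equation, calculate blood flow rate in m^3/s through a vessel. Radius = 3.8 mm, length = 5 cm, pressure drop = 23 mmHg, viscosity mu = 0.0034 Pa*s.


Q = pi*r^4*dP / (8*mu*L)
r = 0.0038 m, L = 0.05 m
dP = 23 mmHg = 3066.406 Pa
Q = 0.001477 m^3/s


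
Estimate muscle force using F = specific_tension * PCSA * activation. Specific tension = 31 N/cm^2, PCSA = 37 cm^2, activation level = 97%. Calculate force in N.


F = sigma * PCSA * activation
F = 31 * 37 * 0.97
F = 1113 N


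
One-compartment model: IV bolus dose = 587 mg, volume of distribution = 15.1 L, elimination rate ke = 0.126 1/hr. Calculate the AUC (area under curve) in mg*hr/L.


C0 = Dose/Vd = 587/15.1 = 38.8742 mg/L
AUC = C0/ke = 38.8742/0.126
AUC = 308.5 mg*hr/L


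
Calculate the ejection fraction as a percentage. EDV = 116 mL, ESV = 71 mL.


SV = EDV - ESV = 116 - 71 = 45 mL
EF = SV/EDV * 100 = 45/116 * 100
EF = 38.79%


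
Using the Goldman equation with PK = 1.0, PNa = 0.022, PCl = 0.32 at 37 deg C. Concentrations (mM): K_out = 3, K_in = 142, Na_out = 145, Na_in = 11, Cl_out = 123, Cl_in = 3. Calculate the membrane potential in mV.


Vm = (RT/F)*ln((PK*Ko + PNa*Nao + PCl*Cli)/(PK*Ki + PNa*Nai + PCl*Clo))
Numer = 7.15, Denom = 181.602
Vm = -86.45 mV


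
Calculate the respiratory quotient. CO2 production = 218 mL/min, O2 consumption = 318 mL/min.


RQ = VCO2 / VO2
RQ = 218 / 318
RQ = 0.6855


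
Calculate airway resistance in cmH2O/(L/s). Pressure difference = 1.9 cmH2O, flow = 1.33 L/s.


R = dP / flow
R = 1.9 / 1.33
R = 1.429 cmH2O/(L/s)


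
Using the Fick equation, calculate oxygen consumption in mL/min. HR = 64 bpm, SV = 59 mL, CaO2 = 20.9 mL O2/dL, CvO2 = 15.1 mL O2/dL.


CO = HR*SV = 64*59/1000 = 3.776 L/min
a-v O2 diff = 20.9 - 15.1 = 5.8 mL/dL
VO2 = CO * (CaO2-CvO2) * 10 dL/L
VO2 = 3.776 * 5.8 * 10
VO2 = 219 mL/min


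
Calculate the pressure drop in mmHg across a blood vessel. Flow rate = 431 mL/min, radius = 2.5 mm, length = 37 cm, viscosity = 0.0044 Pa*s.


dP = 8*mu*L*Q / (pi*r^4)
Q = 431 mL/min = 7.18333e-06 m^3/s
dP = 762.36 Pa = 762.36 / 133.322 mmHg = 5.718 mmHg


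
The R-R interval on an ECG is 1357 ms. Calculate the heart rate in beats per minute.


HR = 60 / RR_interval(s)
RR = 1357 ms = 1.357 s
HR = 60 / 1.357 = 44.22 bpm


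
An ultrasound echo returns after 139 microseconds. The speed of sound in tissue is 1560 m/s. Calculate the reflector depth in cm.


depth = c * t / 2
t = 139 us = 1.3900e-04 s
depth = 1560 * 1.3900e-04 / 2
depth = 0.10842 m = 10.842 cm


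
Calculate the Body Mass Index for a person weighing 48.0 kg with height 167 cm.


BMI = weight / height^2
height = 167 cm = 1.67 m
BMI = 48.0 / 1.67^2
BMI = 17.21 kg/m^2


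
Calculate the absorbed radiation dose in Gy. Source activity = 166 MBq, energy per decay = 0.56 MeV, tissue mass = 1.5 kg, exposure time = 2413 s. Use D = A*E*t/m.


A = 166 MBq = 1.6600e+08 Bq
E = 0.56 MeV = 8.9712e-14 J
D = A*E*t/m = 1.6600e+08*8.9712e-14*2413/1.5
D = 0.02396 Gy


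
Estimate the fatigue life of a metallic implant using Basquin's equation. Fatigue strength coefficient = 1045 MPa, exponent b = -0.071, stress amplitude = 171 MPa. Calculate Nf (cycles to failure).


sigma_a = sigma_f' * (2Nf)^b
2Nf = (sigma_a/sigma_f')^(1/b)
2Nf = (171/1045)^(1/-0.071)
2Nf = 1.1806338e+11
Nf = 5.9032e+10


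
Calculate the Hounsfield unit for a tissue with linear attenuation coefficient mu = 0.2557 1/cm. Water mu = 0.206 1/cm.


HU = ((mu_tissue - mu_water) / mu_water) * 1000
HU = ((0.2557 - 0.206) / 0.206) * 1000
HU = 241.3


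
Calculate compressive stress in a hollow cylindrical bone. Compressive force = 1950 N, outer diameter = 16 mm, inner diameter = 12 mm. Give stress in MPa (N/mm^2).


A = pi*(r_o^2 - r_i^2)
r_o = 8 mm, r_i = 6 mm
A = 87.9646 mm^2
sigma = F/A = 1950 / 87.9646
sigma = 22.17 MPa


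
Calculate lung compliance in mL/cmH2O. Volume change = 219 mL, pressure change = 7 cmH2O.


C = dV / dP
C = 219 / 7
C = 31.29 mL/cmH2O


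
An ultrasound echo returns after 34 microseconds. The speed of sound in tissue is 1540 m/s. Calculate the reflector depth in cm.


depth = c * t / 2
t = 34 us = 3.4000e-05 s
depth = 1540 * 3.4000e-05 / 2
depth = 0.02618 m = 2.618 cm


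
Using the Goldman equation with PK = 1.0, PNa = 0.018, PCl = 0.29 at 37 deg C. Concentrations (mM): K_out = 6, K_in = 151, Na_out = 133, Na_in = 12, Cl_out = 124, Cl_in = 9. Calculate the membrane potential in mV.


Vm = (RT/F)*ln((PK*Ko + PNa*Nao + PCl*Cli)/(PK*Ki + PNa*Nai + PCl*Clo))
Numer = 11.004, Denom = 187.176
Vm = -75.73 mV


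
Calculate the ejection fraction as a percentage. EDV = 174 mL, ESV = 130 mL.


SV = EDV - ESV = 174 - 130 = 44 mL
EF = SV/EDV * 100 = 44/174 * 100
EF = 25.29%


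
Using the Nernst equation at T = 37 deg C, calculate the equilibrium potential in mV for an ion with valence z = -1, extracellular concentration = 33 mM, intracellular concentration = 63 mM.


E = (RT/(zF)) * ln(C_out/C_in)
T = 37 + 273.15 = 310.15 K
E = (8.314 * 310.15 / (-1 * 96485)) * ln(33/63)
E = 17.28 mV


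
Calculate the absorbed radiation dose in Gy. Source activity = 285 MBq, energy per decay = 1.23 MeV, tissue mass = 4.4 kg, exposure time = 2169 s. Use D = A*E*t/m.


A = 285 MBq = 2.8500e+08 Bq
E = 1.23 MeV = 1.97046e-13 J
D = A*E*t/m = 2.8500e+08*1.97046e-13*2169/4.4
D = 0.02768 Gy


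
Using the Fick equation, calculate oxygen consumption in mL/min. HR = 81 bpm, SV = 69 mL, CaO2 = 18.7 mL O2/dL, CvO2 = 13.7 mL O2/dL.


CO = HR*SV = 81*69/1000 = 5.589 L/min
a-v O2 diff = 18.7 - 13.7 = 5 mL/dL
VO2 = CO * (CaO2-CvO2) * 10 dL/L
VO2 = 5.589 * 5 * 10
VO2 = 279.4 mL/min


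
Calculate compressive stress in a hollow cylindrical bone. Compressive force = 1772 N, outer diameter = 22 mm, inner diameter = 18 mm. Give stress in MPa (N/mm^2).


A = pi*(r_o^2 - r_i^2)
r_o = 11 mm, r_i = 9 mm
A = 125.664 mm^2
sigma = F/A = 1772 / 125.664
sigma = 14.1 MPa


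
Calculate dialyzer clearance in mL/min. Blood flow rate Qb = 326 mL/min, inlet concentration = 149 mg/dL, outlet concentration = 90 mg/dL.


K = Qb * (Cb_in - Cb_out) / Cb_in
K = 326 * (149 - 90) / 149
K = 129.1 mL/min


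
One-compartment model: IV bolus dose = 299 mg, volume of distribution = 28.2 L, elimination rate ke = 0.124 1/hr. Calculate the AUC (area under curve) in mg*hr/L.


C0 = Dose/Vd = 299/28.2 = 10.6028 mg/L
AUC = C0/ke = 10.6028/0.124
AUC = 85.51 mg*hr/L


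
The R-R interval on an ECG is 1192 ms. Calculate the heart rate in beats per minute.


HR = 60 / RR_interval(s)
RR = 1192 ms = 1.192 s
HR = 60 / 1.192 = 50.34 bpm


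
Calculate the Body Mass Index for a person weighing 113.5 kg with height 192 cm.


BMI = weight / height^2
height = 192 cm = 1.92 m
BMI = 113.5 / 1.92^2
BMI = 30.79 kg/m^2


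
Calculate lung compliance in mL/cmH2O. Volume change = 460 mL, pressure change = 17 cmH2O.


C = dV / dP
C = 460 / 17
C = 27.06 mL/cmH2O


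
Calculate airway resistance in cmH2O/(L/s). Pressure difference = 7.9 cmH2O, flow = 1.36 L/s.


R = dP / flow
R = 7.9 / 1.36
R = 5.809 cmH2O/(L/s)


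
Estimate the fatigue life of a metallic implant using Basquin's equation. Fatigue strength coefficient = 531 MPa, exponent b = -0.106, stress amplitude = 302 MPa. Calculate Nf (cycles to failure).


sigma_a = sigma_f' * (2Nf)^b
2Nf = (sigma_a/sigma_f')^(1/b)
2Nf = (302/531)^(1/-0.106)
2Nf = 205.18564
Nf = 102.6


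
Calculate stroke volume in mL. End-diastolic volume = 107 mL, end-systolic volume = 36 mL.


SV = EDV - ESV
SV = 107 - 36
SV = 71 mL


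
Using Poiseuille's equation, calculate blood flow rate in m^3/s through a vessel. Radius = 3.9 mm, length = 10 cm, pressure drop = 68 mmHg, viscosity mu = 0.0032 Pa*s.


Q = pi*r^4*dP / (8*mu*L)
r = 0.0039 m, L = 0.1 m
dP = 68 mmHg = 9065.896 Pa
Q = 0.002574 m^3/s


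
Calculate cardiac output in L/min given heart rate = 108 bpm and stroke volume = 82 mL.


CO = HR * SV
CO = 108 * 82 / 1000
CO = 8.856 L/min


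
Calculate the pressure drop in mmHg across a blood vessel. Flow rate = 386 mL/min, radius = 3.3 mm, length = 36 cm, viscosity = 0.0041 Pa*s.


dP = 8*mu*L*Q / (pi*r^4)
Q = 386 mL/min = 6.43333e-06 m^3/s
dP = 203.895 Pa = 203.895 / 133.322 mmHg = 1.529 mmHg


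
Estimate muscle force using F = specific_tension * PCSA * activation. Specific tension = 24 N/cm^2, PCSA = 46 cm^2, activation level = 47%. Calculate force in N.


F = sigma * PCSA * activation
F = 24 * 46 * 0.47
F = 518.9 N


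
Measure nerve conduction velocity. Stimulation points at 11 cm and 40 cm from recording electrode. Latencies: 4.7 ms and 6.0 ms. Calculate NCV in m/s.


Distance = (40 - 11) / 100 = 0.29 m
dt = (6.0 - 4.7) / 1000 = 0.0013 s
NCV = dist / dt = 223.1 m/s


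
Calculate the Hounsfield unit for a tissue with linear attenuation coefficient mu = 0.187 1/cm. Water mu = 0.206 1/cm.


HU = ((mu_tissue - mu_water) / mu_water) * 1000
HU = ((0.187 - 0.206) / 0.206) * 1000
HU = -92.23


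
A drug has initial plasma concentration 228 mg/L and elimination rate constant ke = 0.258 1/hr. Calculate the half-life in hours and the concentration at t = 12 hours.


t_half = ln(2) / ke = 0.693147 / 0.258 = 2.687 hr
C(t) = C0 * exp(-ke*t) = 228 * exp(-0.258*12)
C(12) = 10.31 mg/L


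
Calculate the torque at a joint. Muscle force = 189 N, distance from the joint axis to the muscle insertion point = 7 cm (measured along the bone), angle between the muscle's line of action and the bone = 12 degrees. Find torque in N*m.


Torque = F * d * sin(theta)   (moment arm = d*sin(theta))
d = 7 cm = 0.07 m
Torque = 189 * 0.07 * sin(12)
Torque = 2.751 N*m


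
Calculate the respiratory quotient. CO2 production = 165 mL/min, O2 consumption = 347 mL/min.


RQ = VCO2 / VO2
RQ = 165 / 347
RQ = 0.4755


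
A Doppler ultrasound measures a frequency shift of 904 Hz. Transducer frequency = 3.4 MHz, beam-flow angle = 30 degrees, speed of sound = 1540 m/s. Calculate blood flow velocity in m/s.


v = fd * c / (2 * f0 * cos(theta))
v = 904 * 1540 / (2 * 3.4000e+06 * cos(30))
v = 0.2364 m/s


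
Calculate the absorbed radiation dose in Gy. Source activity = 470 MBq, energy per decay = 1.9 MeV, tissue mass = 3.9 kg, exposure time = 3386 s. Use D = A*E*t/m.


A = 470 MBq = 4.7000e+08 Bq
E = 1.9 MeV = 3.0438e-13 J
D = A*E*t/m = 4.7000e+08*3.0438e-13*3386/3.9
D = 0.1242 Gy


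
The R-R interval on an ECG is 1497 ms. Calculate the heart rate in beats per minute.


HR = 60 / RR_interval(s)
RR = 1497 ms = 1.497 s
HR = 60 / 1.497 = 40.08 bpm


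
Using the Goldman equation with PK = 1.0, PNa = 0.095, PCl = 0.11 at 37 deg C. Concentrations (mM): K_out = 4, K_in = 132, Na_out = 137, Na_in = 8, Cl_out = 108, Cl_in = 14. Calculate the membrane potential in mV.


Vm = (RT/F)*ln((PK*Ko + PNa*Nao + PCl*Cli)/(PK*Ki + PNa*Nai + PCl*Clo))
Numer = 18.555, Denom = 144.64
Vm = -54.88 mV


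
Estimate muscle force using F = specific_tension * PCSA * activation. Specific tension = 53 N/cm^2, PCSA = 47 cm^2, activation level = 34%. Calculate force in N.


F = sigma * PCSA * activation
F = 53 * 47 * 0.34
F = 846.9 N


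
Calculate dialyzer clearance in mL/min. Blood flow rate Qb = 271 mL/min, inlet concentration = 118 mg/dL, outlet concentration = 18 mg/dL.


K = Qb * (Cb_in - Cb_out) / Cb_in
K = 271 * (118 - 18) / 118
K = 229.7 mL/min


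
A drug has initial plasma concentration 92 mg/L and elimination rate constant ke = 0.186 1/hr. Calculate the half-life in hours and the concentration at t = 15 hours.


t_half = ln(2) / ke = 0.693147 / 0.186 = 3.727 hr
C(t) = C0 * exp(-ke*t) = 92 * exp(-0.186*15)
C(15) = 5.651 mg/L


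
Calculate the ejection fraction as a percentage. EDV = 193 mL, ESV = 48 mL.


SV = EDV - ESV = 193 - 48 = 145 mL
EF = SV/EDV * 100 = 145/193 * 100
EF = 75.13%


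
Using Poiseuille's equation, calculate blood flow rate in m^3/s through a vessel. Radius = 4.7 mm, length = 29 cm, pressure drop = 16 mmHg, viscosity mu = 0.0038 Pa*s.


Q = pi*r^4*dP / (8*mu*L)
r = 0.0047 m, L = 0.29 m
dP = 16 mmHg = 2133.152 Pa
Q = 3.7093e-04 m^3/s


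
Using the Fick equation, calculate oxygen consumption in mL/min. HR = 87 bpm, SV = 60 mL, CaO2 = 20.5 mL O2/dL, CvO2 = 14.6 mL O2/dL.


CO = HR*SV = 87*60/1000 = 5.22 L/min
a-v O2 diff = 20.5 - 14.6 = 5.9 mL/dL
VO2 = CO * (CaO2-CvO2) * 10 dL/L
VO2 = 5.22 * 5.9 * 10
VO2 = 308 mL/min


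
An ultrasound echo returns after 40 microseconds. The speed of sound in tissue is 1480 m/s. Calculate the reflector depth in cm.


depth = c * t / 2
t = 40 us = 4.0000e-05 s
depth = 1480 * 4.0000e-05 / 2
depth = 0.0296 m = 2.96 cm


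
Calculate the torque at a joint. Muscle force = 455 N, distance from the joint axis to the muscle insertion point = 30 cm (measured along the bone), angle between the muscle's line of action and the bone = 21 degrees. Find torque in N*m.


Torque = F * d * sin(theta)   (moment arm = d*sin(theta))
d = 30 cm = 0.3 m
Torque = 455 * 0.3 * sin(21)
Torque = 48.92 N*m


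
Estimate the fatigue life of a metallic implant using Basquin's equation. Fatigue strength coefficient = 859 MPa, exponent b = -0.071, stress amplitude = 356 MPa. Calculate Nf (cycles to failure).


sigma_a = sigma_f' * (2Nf)^b
2Nf = (sigma_a/sigma_f')^(1/b)
2Nf = (356/859)^(1/-0.071)
2Nf = 244304.75
Nf = 1.222e+05


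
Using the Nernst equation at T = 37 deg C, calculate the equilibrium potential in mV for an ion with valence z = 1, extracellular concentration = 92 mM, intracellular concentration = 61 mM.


E = (RT/(zF)) * ln(C_out/C_in)
T = 37 + 273.15 = 310.15 K
E = (8.314 * 310.15 / (1 * 96485)) * ln(92/61)
E = 10.98 mV


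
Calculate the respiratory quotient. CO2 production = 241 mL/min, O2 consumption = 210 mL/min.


RQ = VCO2 / VO2
RQ = 241 / 210
RQ = 1.148


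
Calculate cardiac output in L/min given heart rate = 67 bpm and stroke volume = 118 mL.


CO = HR * SV
CO = 67 * 118 / 1000
CO = 7.906 L/min


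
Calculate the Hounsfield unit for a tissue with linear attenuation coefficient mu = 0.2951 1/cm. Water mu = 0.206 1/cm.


HU = ((mu_tissue - mu_water) / mu_water) * 1000
HU = ((0.2951 - 0.206) / 0.206) * 1000
HU = 432.5


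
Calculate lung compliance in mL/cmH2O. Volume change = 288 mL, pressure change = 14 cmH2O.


C = dV / dP
C = 288 / 14
C = 20.57 mL/cmH2O


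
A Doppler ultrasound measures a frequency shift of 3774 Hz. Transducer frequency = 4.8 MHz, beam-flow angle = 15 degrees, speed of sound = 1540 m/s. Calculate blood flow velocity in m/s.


v = fd * c / (2 * f0 * cos(theta))
v = 3774 * 1540 / (2 * 4.8000e+06 * cos(15))
v = 0.6268 m/s


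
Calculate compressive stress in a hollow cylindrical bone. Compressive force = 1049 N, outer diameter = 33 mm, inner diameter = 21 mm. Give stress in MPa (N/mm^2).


A = pi*(r_o^2 - r_i^2)
r_o = 16.5 mm, r_i = 10.5 mm
A = 508.938 mm^2
sigma = F/A = 1049 / 508.938
sigma = 2.061 MPa


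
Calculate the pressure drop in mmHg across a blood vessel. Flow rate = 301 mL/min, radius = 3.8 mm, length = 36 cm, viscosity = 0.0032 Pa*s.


dP = 8*mu*L*Q / (pi*r^4)
Q = 301 mL/min = 5.01667e-06 m^3/s
dP = 70.5787 Pa = 70.5787 / 133.322 mmHg = 0.5294 mmHg


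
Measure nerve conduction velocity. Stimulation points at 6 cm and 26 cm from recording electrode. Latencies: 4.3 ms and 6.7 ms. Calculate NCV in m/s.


Distance = (26 - 6) / 100 = 0.2 m
dt = (6.7 - 4.3) / 1000 = 0.0024 s
NCV = dist / dt = 83.33 m/s


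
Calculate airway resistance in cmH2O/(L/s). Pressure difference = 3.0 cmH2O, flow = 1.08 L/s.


R = dP / flow
R = 3.0 / 1.08
R = 2.778 cmH2O/(L/s)


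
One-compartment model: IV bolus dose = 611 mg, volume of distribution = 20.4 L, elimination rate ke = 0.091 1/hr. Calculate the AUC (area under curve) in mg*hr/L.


C0 = Dose/Vd = 611/20.4 = 29.951 mg/L
AUC = C0/ke = 29.951/0.091
AUC = 329.1 mg*hr/L


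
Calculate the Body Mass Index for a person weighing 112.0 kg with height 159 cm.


BMI = weight / height^2
height = 159 cm = 1.59 m
BMI = 112.0 / 1.59^2
BMI = 44.3 kg/m^2


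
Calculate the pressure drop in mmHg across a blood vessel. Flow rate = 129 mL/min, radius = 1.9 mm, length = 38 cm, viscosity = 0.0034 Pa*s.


dP = 8*mu*L*Q / (pi*r^4)
Q = 129 mL/min = 2.15e-06 m^3/s
dP = 542.784 Pa = 542.784 / 133.322 mmHg = 4.071 mmHg


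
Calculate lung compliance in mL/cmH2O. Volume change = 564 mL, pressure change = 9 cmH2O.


C = dV / dP
C = 564 / 9
C = 62.67 mL/cmH2O


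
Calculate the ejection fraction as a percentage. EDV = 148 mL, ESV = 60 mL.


SV = EDV - ESV = 148 - 60 = 88 mL
EF = SV/EDV * 100 = 88/148 * 100
EF = 59.46%


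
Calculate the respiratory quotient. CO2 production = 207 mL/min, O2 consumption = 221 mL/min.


RQ = VCO2 / VO2
RQ = 207 / 221
RQ = 0.9367


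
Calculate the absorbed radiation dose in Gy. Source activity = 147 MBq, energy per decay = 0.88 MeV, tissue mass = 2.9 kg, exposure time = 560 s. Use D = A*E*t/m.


A = 147 MBq = 1.4700e+08 Bq
E = 0.88 MeV = 1.40976e-13 J
D = A*E*t/m = 1.4700e+08*1.40976e-13*560/2.9
D = 0.004002 Gy


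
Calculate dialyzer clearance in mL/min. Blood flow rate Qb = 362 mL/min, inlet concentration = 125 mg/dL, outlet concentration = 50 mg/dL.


K = Qb * (Cb_in - Cb_out) / Cb_in
K = 362 * (125 - 50) / 125
K = 217.2 mL/min


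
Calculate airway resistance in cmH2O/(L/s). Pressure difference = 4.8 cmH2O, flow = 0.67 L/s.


R = dP / flow
R = 4.8 / 0.67
R = 7.164 cmH2O/(L/s)


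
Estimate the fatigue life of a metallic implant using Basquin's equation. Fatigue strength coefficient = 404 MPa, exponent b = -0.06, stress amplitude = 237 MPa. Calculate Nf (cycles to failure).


sigma_a = sigma_f' * (2Nf)^b
2Nf = (sigma_a/sigma_f')^(1/b)
2Nf = (237/404)^(1/-0.06)
2Nf = 7253.5451
Nf = 3627


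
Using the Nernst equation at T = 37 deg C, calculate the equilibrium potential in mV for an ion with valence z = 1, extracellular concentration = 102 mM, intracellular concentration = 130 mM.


E = (RT/(zF)) * ln(C_out/C_in)
T = 37 + 273.15 = 310.15 K
E = (8.314 * 310.15 / (1 * 96485)) * ln(102/130)
E = -6.483 mV


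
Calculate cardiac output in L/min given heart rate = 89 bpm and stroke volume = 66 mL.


CO = HR * SV
CO = 89 * 66 / 1000
CO = 5.874 L/min


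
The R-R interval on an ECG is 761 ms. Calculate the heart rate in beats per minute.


HR = 60 / RR_interval(s)
RR = 761 ms = 0.761 s
HR = 60 / 0.761 = 78.84 bpm


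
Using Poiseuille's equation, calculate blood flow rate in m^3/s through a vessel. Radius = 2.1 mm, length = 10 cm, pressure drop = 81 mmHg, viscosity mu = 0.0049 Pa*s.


Q = pi*r^4*dP / (8*mu*L)
r = 0.0021 m, L = 0.1 m
dP = 81 mmHg = 10799.082 Pa
Q = 1.6832e-04 m^3/s


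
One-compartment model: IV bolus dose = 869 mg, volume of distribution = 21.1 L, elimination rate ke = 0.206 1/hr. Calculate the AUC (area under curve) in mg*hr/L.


C0 = Dose/Vd = 869/21.1 = 41.1848 mg/L
AUC = C0/ke = 41.1848/0.206
AUC = 199.9 mg*hr/L


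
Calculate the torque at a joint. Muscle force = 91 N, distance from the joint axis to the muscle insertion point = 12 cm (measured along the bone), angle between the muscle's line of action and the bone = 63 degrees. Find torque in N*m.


Torque = F * d * sin(theta)   (moment arm = d*sin(theta))
d = 12 cm = 0.12 m
Torque = 91 * 0.12 * sin(63)
Torque = 9.73 N*m
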